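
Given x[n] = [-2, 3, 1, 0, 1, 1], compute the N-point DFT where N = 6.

X[k] = Σ(n=0 to 5) x[n] · ω_6^(nk)
where ω_6 = e^(-2πi/6)

Computing each X[k]:
X[0] = 4
X[1] = -1.0000-1.7321i
X[2] = -5.0000-1.7321i
X[3] = -4
X[4] = -5.0000+1.7321i
X[5] = -1.0000+1.7321i

X = [4, -1.0000-1.7321i, -5.0000-1.7321i, -4, -5.0000+1.7321i, -1.0000+1.7321i]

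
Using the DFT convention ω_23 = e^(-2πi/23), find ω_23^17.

ω_23^17 = e^(-2πi·17/23)
= cos(-2π·17/23) + i·sin(-2π·17/23)
= cos(-34π/23) + i·sin(-34π/23)

ω_23^17 = cos(-34π/23) + i·sin(-34π/23) = -0.0682+0.9977i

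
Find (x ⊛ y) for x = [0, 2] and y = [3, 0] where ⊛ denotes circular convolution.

(x ⊛ y)[n] = Σ(m=0 to 1) x[m] · y[(n-m) mod 2]

Computing each output sample:
(x ⊛ y)[0] = 0
(x ⊛ y)[1] = 6

x ⊛ y = [0, 6]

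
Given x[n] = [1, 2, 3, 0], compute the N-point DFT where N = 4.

X[k] = Σ(n=0 to 3) x[n] · ω_4^(nk)
where ω_4 = e^(-2πi/4)

Computing each X[k]:
X[0] = 6
X[1] = -2-2i
X[2] = 2
X[3] = -2+2i

X = [6, -2-2i, 2, -2+2i]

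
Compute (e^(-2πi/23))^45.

Since ω_23^23 = 1, powers reduce modulo 23.
45 mod 23 = 22
So ω_23^45 = ω_23^22 = e^(-2πi·22/23)

ω_23^45 = ω_23^22 = 0.9629+0.2698i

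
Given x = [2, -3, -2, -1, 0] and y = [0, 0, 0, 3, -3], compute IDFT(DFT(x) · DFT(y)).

(x ⊛ y)[n] = Σ(m=0 to 4) x[m] · y[(n-m) mod 5]

Computing each output sample:
(x ⊛ y)[0] = 3
(x ⊛ y)[1] = 3
(x ⊛ y)[2] = 3
(x ⊛ y)[3] = 6
(x ⊛ y)[4] = -15

x ⊛ y = [3, 3, 3, 6, -15]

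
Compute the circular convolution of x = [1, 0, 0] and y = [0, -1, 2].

(x ⊛ y)[n] = Σ(m=0 to 2) x[m] · y[(n-m) mod 3]

Computing each output sample:
(x ⊛ y)[0] = 0
(x ⊛ y)[1] = -1
(x ⊛ y)[2] = 2

x ⊛ y = [0, -1, 2]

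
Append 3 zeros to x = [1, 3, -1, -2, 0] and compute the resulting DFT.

Original 5-point DFT: [1, 4.3541-3.4410i, -2.3541-0.8123i, -2.3541+0.8123i, 4.3541+3.4410i]
Zero-padded 8-point DFT provides frequency interpolation.

DFT_8([x, 0, ...]) = [1, 4.5355+0.2929i, 2-5i, -2.5355-1.7071i, -1, -2.5355+1.7071i, 2+5i, 4.5355-0.2929i]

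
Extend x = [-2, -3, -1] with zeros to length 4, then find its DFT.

Original 3-point DFT: [-6, 1.7321i, -1.7321i]
Zero-padded 4-point DFT provides frequency interpolation.

DFT_4([x, 0, ...]) = [-6, -1+3i, 0, -1-3i]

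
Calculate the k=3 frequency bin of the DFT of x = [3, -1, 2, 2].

X[3] = Σ(n=0 to 3) x[n] · ω_4^(3n) where ω_4 = e^(-2πi/4)
= (3)·ω_4^0 + (-1)·ω_4^3 + (2)·ω_4^6 + (2)·ω_4^9

X[3] = 1-3i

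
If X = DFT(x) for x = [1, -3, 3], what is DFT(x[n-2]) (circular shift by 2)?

Time shift by 2: X_shifted[k] = ω_3^(2k) · X[k]
Shifted x = [-3, 3, 1]

DFT(x[n-2]) = [1, -5.0000-1.7321i, -5.0000+1.7321i]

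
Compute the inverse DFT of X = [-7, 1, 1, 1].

x[n] = (1/4) Σ(k=0 to 3) X[k] · e^(2πikn/4)

Computing each x[n]:
x[0] = -1
x[1] = -2
x[2] = -2
x[3] = -2

x = [-1, -2, -2, -2]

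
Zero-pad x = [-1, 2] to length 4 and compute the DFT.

Original 2-point DFT: [1, -3]
Zero-padded 4-point DFT provides frequency interpolation.

DFT_4([x, 0, ...]) = [1, -1-2i, -3, -1+2i]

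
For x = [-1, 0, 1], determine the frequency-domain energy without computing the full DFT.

Parseval: Σ|x[n]|² = (1/N)Σ|X[k]|², so Σ|X[k]|² = N·Σ|x[n]|² = 3·2.0000

Σ|X[k]|² = N·Σ|x[n]|² = 3·2.0000 = 6.0000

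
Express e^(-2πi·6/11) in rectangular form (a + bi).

ω_11^6 = e^(-2πi·6/11)
= cos(-2π·6/11) + i·sin(-2π·6/11)
= cos(-12π/11) + i·sin(-12π/11)

ω_11^6 = cos(-12π/11) + i·sin(-12π/11) = -0.9595+0.2817i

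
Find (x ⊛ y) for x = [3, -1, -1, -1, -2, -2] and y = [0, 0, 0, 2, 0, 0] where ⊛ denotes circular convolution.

(x ⊛ y)[n] = Σ(m=0 to 5) x[m] · y[(n-m) mod 6]

Computing each output sample:
(x ⊛ y)[0] = -2
(x ⊛ y)[1] = -4
(x ⊛ y)[2] = -4
(x ⊛ y)[3] = 6
(x ⊛ y)[4] = -2
(x ⊛ y)[5] = -2

x ⊛ y = [-2, -4, -4, 6, -2, -2]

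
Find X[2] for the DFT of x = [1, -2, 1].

X[2] = Σ(n=0 to 2) x[n] · ω_3^(2n) where ω_3 = e^(-2πi/3)
= (1)·ω_3^0 + (-2)·ω_3^2 + (1)·ω_3^4

X[2] = 1.5000-2.5981i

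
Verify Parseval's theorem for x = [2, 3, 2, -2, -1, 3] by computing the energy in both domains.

Time domain:
Σ|x[n]|² = |2|² + |3|² + |2|² + |-2|² + |-1|² + |3|² = 31.0000

Frequency domain:
(1/6)Σ|X[k]|² = (1/6)(|7|² + |6.5000-2.5981i|² + |-3.5000+2.5981i|² + |-1|² + |-3.5000-2.5981i|² + |6.5000+2.5981i|²) = (1/6)·186.0000 = 31.0000

Both sides agree, confirming Parseval's theorem.

Σ|x[n]|² = (1/N)Σ|X[k]|² = 31.0000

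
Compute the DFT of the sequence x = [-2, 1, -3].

X[k] = Σ(n=0 to 2) x[n] · ω_3^(nk)
where ω_3 = e^(-2πi/3)

Computing each X[k]:
X[0] = -4
X[1] = -1.0000-3.4641i
X[2] = -1.0000+3.4641i

X = [-4, -1.0000-3.4641i, -1.0000+3.4641i]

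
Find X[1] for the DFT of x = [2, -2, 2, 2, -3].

X[1] = Σ(n=0 to 4) x[n] · ω_5^(1n) where ω_5 = e^(-2πi/5)
= (2)·ω_5^0 + (-2)·ω_5^1 + (2)·ω_5^2 + (2)·ω_5^3 + (-3)·ω_5^4

X[1] = -2.7812-0.9511i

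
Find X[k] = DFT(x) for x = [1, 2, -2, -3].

X[k] = Σ(n=0 to 3) x[n] · ω_4^(nk)
where ω_4 = e^(-2πi/4)

Computing each X[k]:
X[0] = -2
X[1] = 3-5i
X[2] = 0
X[3] = 3+5i

X = [-2, 3-5i, 0, 3+5i]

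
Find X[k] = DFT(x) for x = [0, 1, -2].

X[k] = Σ(n=0 to 2) x[n] · ω_3^(nk)
where ω_3 = e^(-2πi/3)

Computing each X[k]:
X[0] = -1
X[1] = 0.5000-2.5981i
X[2] = 0.5000+2.5981i

X = [-1, 0.5000-2.5981i, 0.5000+2.5981i]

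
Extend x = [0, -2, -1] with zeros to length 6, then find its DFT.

Original 3-point DFT: [-3, 1.5000+0.8660i, 1.5000-0.8660i]
Zero-padded 6-point DFT provides frequency interpolation.

DFT_6([x, 0, ...]) = [-3, -0.5000+2.5981i, 1.5000+0.8660i, 1, 1.5000-0.8660i, -0.5000-2.5981i]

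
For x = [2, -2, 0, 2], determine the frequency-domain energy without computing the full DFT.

Parseval: Σ|x[n]|² = (1/N)Σ|X[k]|², so Σ|X[k]|² = N·Σ|x[n]|² = 4·12.0000

Σ|X[k]|² = N·Σ|x[n]|² = 4·12.0000 = 48.0000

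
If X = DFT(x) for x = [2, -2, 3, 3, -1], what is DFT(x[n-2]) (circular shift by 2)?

Time shift by 2: X_shifted[k] = ω_5^(2k) · X[k]
Shifted x = [3, -1, 2, -2, 3]

DFT(x[n-2]) = [5, 3.6180+1.4531i, 1.3820+6.1554i, 1.3820-6.1554i, 3.6180-1.4531i]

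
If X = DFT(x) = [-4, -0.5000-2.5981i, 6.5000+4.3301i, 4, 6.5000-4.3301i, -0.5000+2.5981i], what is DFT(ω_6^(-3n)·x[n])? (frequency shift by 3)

Modulation property: DFT(ω_6^(-3n)·x[n]) = X[(k-3) mod 6], so circularly shift X by 3 positions.

X[k-3] = [4, 6.5000-4.3301i, -0.5000+2.5981i, -4, -0.5000-2.5981i, 6.5000+4.3301i]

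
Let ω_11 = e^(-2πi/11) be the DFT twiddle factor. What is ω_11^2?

ω_11^2 = e^(-2πi·2/11)
= cos(-2π·2/11) + i·sin(-2π·2/11)
= cos(-4π/11) + i·sin(-4π/11)

ω_11^2 = cos(-4π/11) + i·sin(-4π/11) = 0.4154-0.9096i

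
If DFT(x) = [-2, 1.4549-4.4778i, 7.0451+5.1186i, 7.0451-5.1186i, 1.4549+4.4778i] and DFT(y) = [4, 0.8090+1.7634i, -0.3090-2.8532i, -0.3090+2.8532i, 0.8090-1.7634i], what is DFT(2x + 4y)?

By linearity: DFT(2x + 4y) = 2·DFT(x) + 4·DFT(y)
= 2·[-2, 1.4549-4.4778i, 7.0451+5.1186i, 7.0451-5.1186i, 1.4549+4.4778i] + 4·[4, 0.8090+1.7634i, -0.3090-2.8532i, -0.3090+2.8532i, 0.8090-1.7634i]

Computing element-wise:
Z[0] = 2·(-2) + 4·(4) = 12
Z[1] = 2·(1.4549-4.4778i) + 4·(0.8090+1.7634i) = 6.1458-1.9020i
Z[2] = 2·(7.0451+5.1186i) + 4·(-0.3090-2.8532i) = 12.8542-1.1756i
Z[3] = 2·(7.0451-5.1186i) + 4·(-0.3090+2.8532i) = 12.8542+1.1756i
Z[4] = 2·(1.4549+4.4778i) + 4·(0.8090-1.7634i) = 6.1458+1.9020i

DFT(2x + 4y) = 2·X + 4·Y = [12, 6.1458-1.9020i, 12.8542-1.1756i, 12.8542+1.1756i, 6.1458+1.9020i]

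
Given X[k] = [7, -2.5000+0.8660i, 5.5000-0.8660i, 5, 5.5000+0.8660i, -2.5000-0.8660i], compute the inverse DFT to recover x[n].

x[n] = (1/6) Σ(k=0 to 5) X[k] · e^(2πikn/6)

Computing each x[n]:
x[0] = 3
x[1] = -1
x[2] = 1
x[3] = 3
x[4] = 2
x[5] = -1

x = [3, -1, 1, 3, 2, -1]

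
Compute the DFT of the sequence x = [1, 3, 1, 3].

X[k] = Σ(n=0 to 3) x[n] · ω_4^(nk)
where ω_4 = e^(-2πi/4)

Computing each X[k]:
X[0] = 8
X[1] = 0
X[2] = -4
X[3] = 0

X = [8, 0, -4, 0]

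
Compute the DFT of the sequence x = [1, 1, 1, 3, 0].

X[k] = Σ(n=0 to 4) x[n] · ω_5^(nk)
where ω_5 = e^(-2πi/5)

Computing each X[k]:
X[0] = 6
X[1] = -1.9271+0.2245i
X[2] = 1.4271-2.4899i
X[3] = 1.4271+2.4899i
X[4] = -1.9271-0.2245i

X = [6, -1.9271+0.2245i, 1.4271-2.4899i, 1.4271+2.4899i, -1.9271-0.2245i]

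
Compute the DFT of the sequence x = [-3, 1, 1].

X[k] = Σ(n=0 to 2) x[n] · ω_3^(nk)
where ω_3 = e^(-2πi/3)

Computing each X[k]:
X[0] = -1
X[1] = -4
X[2] = -4

X = [-1, -4, -4]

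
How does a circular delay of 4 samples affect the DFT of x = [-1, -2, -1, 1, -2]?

Time shift by 4: X_shifted[k] = ω_5^(4k) · X[k]
Shifted x = [-2, -1, 1, -2, -1]

DFT(x[n-4]) = [-5, -1.8090-1.7634i, -0.6910+2.8532i, -0.6910-2.8532i, -1.8090+1.7634i]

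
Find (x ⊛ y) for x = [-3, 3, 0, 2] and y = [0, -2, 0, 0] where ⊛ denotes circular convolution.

(x ⊛ y)[n] = Σ(m=0 to 3) x[m] · y[(n-m) mod 4]

Computing each output sample:
(x ⊛ y)[0] = -4
(x ⊛ y)[1] = 6
(x ⊛ y)[2] = -6
(x ⊛ y)[3] = 0

x ⊛ y = [-4, 6, -6, 0]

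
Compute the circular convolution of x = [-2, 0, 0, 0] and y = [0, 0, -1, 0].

(x ⊛ y)[n] = Σ(m=0 to 3) x[m] · y[(n-m) mod 4]

Computing each output sample:
(x ⊛ y)[0] = 0
(x ⊛ y)[1] = 0
(x ⊛ y)[2] = 2
(x ⊛ y)[3] = 0

x ⊛ y = [0, 0, 2, 0]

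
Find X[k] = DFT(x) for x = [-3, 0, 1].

X[k] = Σ(n=0 to 2) x[n] · ω_3^(nk)
where ω_3 = e^(-2πi/3)

Computing each X[k]:
X[0] = -2
X[1] = -3.5000+0.8660i
X[2] = -3.5000-0.8660i

X = [-2, -3.5000+0.8660i, -3.5000-0.8660i]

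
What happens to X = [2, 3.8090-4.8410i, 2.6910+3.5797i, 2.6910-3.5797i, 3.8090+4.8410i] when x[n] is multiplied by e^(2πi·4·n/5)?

Modulation property: DFT(ω_5^(-4n)·x[n]) = X[(k-4) mod 5], so circularly shift X by 4 positions.

X[k-4] = [3.8090-4.8410i, 2.6910+3.5797i, 2.6910-3.5797i, 3.8090+4.8410i, 2]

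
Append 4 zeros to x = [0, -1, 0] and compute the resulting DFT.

Original 3-point DFT: [-1, 0.5000+0.8660i, 0.5000-0.8660i]
Zero-padded 7-point DFT provides frequency interpolation.

DFT_7([x, 0, ...]) = [-1, -0.6235+0.7818i, 0.2225+0.9749i, 0.9010+0.4339i, 0.9010-0.4339i, 0.2225-0.9749i, -0.6235-0.7818i]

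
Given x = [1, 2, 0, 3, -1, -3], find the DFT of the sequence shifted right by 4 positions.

Time shift by 4: X_shifted[k] = ω_6^(4k) · X[k]
Shifted x = [0, 3, -1, -3, 1, 2]

DFT(x[n-4]) = [2, 5.5000+0.8660i, -5.5000-2.5981i, -2, -5.5000+2.5981i, 5.5000-0.8660i]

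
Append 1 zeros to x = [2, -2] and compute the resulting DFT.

Original 2-point DFT: [0, 4]
Zero-padded 3-point DFT provides frequency interpolation.

DFT_3([x, 0, ...]) = [0, 3.0000+1.7321i, 3.0000-1.7321i]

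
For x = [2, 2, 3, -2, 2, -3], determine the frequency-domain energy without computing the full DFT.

Parseval: Σ|x[n]|² = (1/N)Σ|X[k]|², so Σ|X[k]|² = N·Σ|x[n]|² = 6·34.0000

Σ|X[k]|² = N·Σ|x[n]|² = 6·34.0000 = 204.0000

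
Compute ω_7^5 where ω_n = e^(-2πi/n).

ω_7^5 = e^(-2πi·5/7)
= cos(-2π·5/7) + i·sin(-2π·5/7)
= cos(-10π/7) + i·sin(-10π/7)

ω_7^5 = cos(-10π/7) + i·sin(-10π/7) = -0.2225+0.9749i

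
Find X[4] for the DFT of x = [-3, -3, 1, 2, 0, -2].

X[4] = Σ(n=0 to 5) x[n] · ω_6^(4n) where ω_6 = e^(-2πi/6)
= (-3)·ω_6^0 + (-3)·ω_6^4 + (1)·ω_6^8 + (2)·ω_6^12 + (0)·ω_6^16 + (-2)·ω_6^20

X[4] = 1.0000-1.7321i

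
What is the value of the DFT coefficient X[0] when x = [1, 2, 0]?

X[0] = Σ(n=0 to 2) x[n] · ω_3^0 = Σ x[n]
= (1) + (2) + (0)

X[0] = 3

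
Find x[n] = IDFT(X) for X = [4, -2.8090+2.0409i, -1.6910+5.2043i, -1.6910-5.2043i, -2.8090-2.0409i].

x[n] = (1/5) Σ(k=0 to 4) X[k] · e^(2πikn/5)

Computing each x[n]:
x[0] = -1
x[1] = -1
x[2] = 3
x[3] = 0
x[4] = 3

x = [-1, -1, 3, 0, 3]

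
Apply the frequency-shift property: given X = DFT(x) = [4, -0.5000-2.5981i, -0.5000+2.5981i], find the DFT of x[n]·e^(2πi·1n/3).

Modulation property: DFT(ω_3^(-1n)·x[n]) = X[(k-1) mod 3], so circularly shift X by 1 positions.

X[k-1] = [-0.5000+2.5981i, 4, -0.5000-2.5981i]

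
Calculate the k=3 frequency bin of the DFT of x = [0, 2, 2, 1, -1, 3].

X[3] = Σ(n=0 to 5) x[n] · ω_6^(3n) where ω_6 = e^(-2πi/6)
= (0)·ω_6^0 + (2)·ω_6^3 + (2)·ω_6^6 + (1)·ω_6^9 + (-1)·ω_6^12 + (3)·ω_6^15

X[3] = -5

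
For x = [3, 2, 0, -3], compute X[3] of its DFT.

X[3] = Σ(n=0 to 3) x[n] · ω_4^(3n) where ω_4 = e^(-2πi/4)
= (3)·ω_4^0 + (2)·ω_4^3 + (0)·ω_4^6 + (-3)·ω_4^9

X[3] = 3+5i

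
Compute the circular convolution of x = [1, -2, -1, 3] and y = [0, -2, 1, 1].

(x ⊛ y)[n] = Σ(m=0 to 3) x[m] · y[(n-m) mod 4]

Computing each output sample:
(x ⊛ y)[0] = -9
(x ⊛ y)[1] = 0
(x ⊛ y)[2] = 8
(x ⊛ y)[3] = 1

x ⊛ y = [-9, 0, 8, 1]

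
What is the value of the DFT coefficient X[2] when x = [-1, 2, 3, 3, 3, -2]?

X[2] = Σ(n=0 to 5) x[n] · ω_6^(2n) where ω_6 = e^(-2πi/6)
= (-1)·ω_6^0 + (2)·ω_6^2 + (3)·ω_6^4 + (3)·ω_6^6 + (3)·ω_6^8 + (-2)·ω_6^10

X[2] = -1.0000-3.4641i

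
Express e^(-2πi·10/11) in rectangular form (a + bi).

ω_11^10 = e^(-2πi·10/11)
= cos(-2π·10/11) + i·sin(-2π·10/11)
= cos(-20π/11) + i·sin(-20π/11)

ω_11^10 = cos(-20π/11) + i·sin(-20π/11) = 0.8413+0.5406i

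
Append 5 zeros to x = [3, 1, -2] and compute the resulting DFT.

Original 3-point DFT: [2, 3.5000-2.5981i, 3.5000+2.5981i]
Zero-padded 8-point DFT provides frequency interpolation.

DFT_8([x, 0, ...]) = [2, 3.7071+1.2929i, 5-1i, 2.2929-2.7071i, 0, 2.2929+2.7071i, 5+1i, 3.7071-1.2929i]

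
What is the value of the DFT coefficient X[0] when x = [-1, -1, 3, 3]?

X[0] = Σ(n=0 to 3) x[n] · ω_4^0 = Σ x[n]
= (-1) + (-1) + (3) + (3)

X[0] = 4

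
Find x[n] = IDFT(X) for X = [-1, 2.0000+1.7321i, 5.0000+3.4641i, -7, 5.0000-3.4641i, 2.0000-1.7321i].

x[n] = (1/6) Σ(k=0 to 5) X[k] · e^(2πikn/6)

Computing each x[n]:
x[0] = 1
x[1] = -1
x[2] = -2
x[3] = 2
x[4] = -3
x[5] = 2

x = [1, -1, -2, 2, -3, 2]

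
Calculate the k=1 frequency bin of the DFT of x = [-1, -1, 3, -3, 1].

X[1] = Σ(n=0 to 4) x[n] · ω_5^(1n) where ω_5 = e^(-2πi/5)
= (-1)·ω_5^0 + (-1)·ω_5^1 + (3)·ω_5^2 + (-3)·ω_5^3 + (1)·ω_5^4

X[1] = -1.0000-1.6246i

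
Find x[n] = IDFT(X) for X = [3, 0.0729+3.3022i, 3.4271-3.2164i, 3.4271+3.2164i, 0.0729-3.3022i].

x[n] = (1/5) Σ(k=0 to 4) X[k] · e^(2πikn/5)

Computing each x[n]:
x[0] = 2
x[1] = -1
x[2] = -1
x[3] = 3
x[4] = 0

x = [2, -1, -1, 3, 0]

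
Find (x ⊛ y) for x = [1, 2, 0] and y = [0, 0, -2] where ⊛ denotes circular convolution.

(x ⊛ y)[n] = Σ(m=0 to 2) x[m] · y[(n-m) mod 3]

Computing each output sample:
(x ⊛ y)[0] = -4
(x ⊛ y)[1] = 0
(x ⊛ y)[2] = -2

x ⊛ y = [-4, 0, -2]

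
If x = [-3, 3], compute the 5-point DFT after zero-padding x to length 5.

Original 2-point DFT: [0, -6]
Zero-padded 5-point DFT provides frequency interpolation.

DFT_5([x, 0, ...]) = [0, -2.0729-2.8532i, -5.4271-1.7634i, -5.4271+1.7634i, -2.0729+2.8532i]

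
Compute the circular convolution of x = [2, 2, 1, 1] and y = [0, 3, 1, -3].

(x ⊛ y)[n] = Σ(m=0 to 3) x[m] · y[(n-m) mod 4]

Computing each output sample:
(x ⊛ y)[0] = -2
(x ⊛ y)[1] = 4
(x ⊛ y)[2] = 5
(x ⊛ y)[3] = -1

x ⊛ y = [-2, 4, 5, -1]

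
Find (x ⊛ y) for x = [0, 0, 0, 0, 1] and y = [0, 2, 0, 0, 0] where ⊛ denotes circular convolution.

(x ⊛ y)[n] = Σ(m=0 to 4) x[m] · y[(n-m) mod 5]

Computing each output sample:
(x ⊛ y)[0] = 2
(x ⊛ y)[1] = 0
(x ⊛ y)[2] = 0
(x ⊛ y)[3] = 0
(x ⊛ y)[4] = 0

x ⊛ y = [2, 0, 0, 0, 0]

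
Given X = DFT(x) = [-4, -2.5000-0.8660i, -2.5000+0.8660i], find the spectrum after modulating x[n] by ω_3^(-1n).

Modulation property: DFT(ω_3^(-1n)·x[n]) = X[(k-1) mod 3], so circularly shift X by 1 positions.

X[k-1] = [-2.5000+0.8660i, -4, -2.5000-0.8660i]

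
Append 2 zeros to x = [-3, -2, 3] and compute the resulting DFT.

Original 3-point DFT: [-2, -3.5000+4.3301i, -3.5000-4.3301i]
Zero-padded 5-point DFT provides frequency interpolation.

DFT_5([x, 0, ...]) = [-2, -6.0451+0.1388i, -0.4549+4.0287i, -0.4549-4.0287i, -6.0451-0.1388i]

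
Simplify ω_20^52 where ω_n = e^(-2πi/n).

Since ω_20^20 = 1, powers reduce modulo 20.
52 mod 20 = 12
So ω_20^52 = ω_20^12 = e^(-2πi·12/20)

ω_20^52 = ω_20^12 = -0.8090+0.5878i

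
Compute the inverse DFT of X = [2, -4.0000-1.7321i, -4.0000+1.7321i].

x[n] = (1/3) Σ(k=0 to 2) X[k] · e^(2πikn/3)

Computing each x[n]:
x[0] = -2
x[1] = 3
x[2] = 1

x = [-2, 3, 1]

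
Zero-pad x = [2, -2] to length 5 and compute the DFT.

Original 2-point DFT: [0, 4]
Zero-padded 5-point DFT provides frequency interpolation.

DFT_5([x, 0, ...]) = [0, 1.3820+1.9021i, 3.6180+1.1756i, 3.6180-1.1756i, 1.3820-1.9021i]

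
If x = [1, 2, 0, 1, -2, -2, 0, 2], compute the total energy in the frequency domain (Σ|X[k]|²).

Parseval: Σ|x[n]|² = (1/N)Σ|X[k]|², so Σ|X[k]|² = N·Σ|x[n]|² = 8·18.0000

Σ|X[k]|² = N·Σ|x[n]|² = 8·18.0000 = 144.0000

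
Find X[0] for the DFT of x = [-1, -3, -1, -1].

X[0] = Σ(n=0 to 3) x[n] · ω_4^0 = Σ x[n]
= (-1) + (-3) + (-1) + (-1)

X[0] = -6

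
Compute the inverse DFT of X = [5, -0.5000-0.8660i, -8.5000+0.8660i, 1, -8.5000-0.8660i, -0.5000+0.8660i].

x[n] = (1/6) Σ(k=0 to 5) X[k] · e^(2πikn/6)

Computing each x[n]:
x[0] = -2
x[1] = 2
x[2] = 3
x[3] = -2
x[4] = 2
x[5] = 2

x = [-2, 2, 3, -2, 2, 2]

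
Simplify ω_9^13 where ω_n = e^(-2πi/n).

Since ω_9^9 = 1, powers reduce modulo 9.
13 mod 9 = 4
So ω_9^13 = ω_9^4 = e^(-2πi·4/9)

ω_9^13 = ω_9^4 = -0.9397-0.3420i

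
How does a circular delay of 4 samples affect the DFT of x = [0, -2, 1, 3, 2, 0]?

Time shift by 4: X_shifted[k] = ω_6^(4k) · X[k]
Shifted x = [1, 3, 2, 0, 0, -2]

DFT(x[n-4]) = [4, 0.5000-6.0622i, -0.5000-2.5981i, 2, -0.5000+2.5981i, 0.5000+6.0622i]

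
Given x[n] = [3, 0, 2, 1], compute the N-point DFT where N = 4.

X[k] = Σ(n=0 to 3) x[n] · ω_4^(nk)
where ω_4 = e^(-2πi/4)

Computing each X[k]:
X[0] = 6
X[1] = 1+1i
X[2] = 4
X[3] = 1-1i

X = [6, 1+1i, 4, 1-1i]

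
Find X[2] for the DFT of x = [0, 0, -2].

X[2] = Σ(n=0 to 2) x[n] · ω_3^(2n) where ω_3 = e^(-2πi/3)
= (0)·ω_3^0 + (0)·ω_3^2 + (-2)·ω_3^4

X[2] = 1.0000+1.7321i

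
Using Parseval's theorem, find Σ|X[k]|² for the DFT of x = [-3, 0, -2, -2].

Parseval: Σ|x[n]|² = (1/N)Σ|X[k]|², so Σ|X[k]|² = N·Σ|x[n]|² = 4·17.0000

Σ|X[k]|² = N·Σ|x[n]|² = 4·17.0000 = 68.0000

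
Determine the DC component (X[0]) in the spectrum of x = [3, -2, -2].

X[0] = Σ(n=0 to 2) x[n] · ω_3^0 = Σ x[n]
= (3) + (-2) + (-2)

X[0] = -1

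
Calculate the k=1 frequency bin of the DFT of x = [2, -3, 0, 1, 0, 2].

X[1] = Σ(n=0 to 5) x[n] · ω_6^(1n) where ω_6 = e^(-2πi/6)
= (2)·ω_6^0 + (-3)·ω_6^1 + (0)·ω_6^2 + (1)·ω_6^3 + (0)·ω_6^4 + (2)·ω_6^5

X[1] = 0.5000+4.3301i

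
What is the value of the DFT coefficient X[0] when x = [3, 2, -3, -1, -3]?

X[0] = Σ(n=0 to 4) x[n] · ω_5^0 = Σ x[n]
= (3) + (2) + (-3) + (-1) + (-3)

X[0] = -2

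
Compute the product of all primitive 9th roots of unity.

The primitive 9th roots of unity are ω_9^k for k coprime to 9: k ∈ {1, 2, 4, 5, 7, 8}
Their product equals the constant term of the cyclotomic polynomial Φ_9(x) up to sign.
For n ≥ 3, the product of all primitive nth roots of unity is 1. (For n=1 it is 1; for n=2 it is -1.)

1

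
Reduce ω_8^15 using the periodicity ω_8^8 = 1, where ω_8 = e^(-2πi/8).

Since ω_8^8 = 1, powers reduce modulo 8.
15 mod 8 = 7
So ω_8^15 = ω_8^7 = e^(-2πi·7/8)

ω_8^15 = ω_8^7 = 0.7071+0.7071i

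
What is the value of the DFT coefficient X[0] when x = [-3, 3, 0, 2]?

X[0] = Σ(n=0 to 3) x[n] · ω_4^0 = Σ x[n]
= (-3) + (3) + (0) + (2)

X[0] = 2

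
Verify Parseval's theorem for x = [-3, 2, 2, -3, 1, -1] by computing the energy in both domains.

Time domain:
Σ|x[n]|² = |-3|² + |2|² + |2|² + |-3|² + |1|² + |-1|² = 28.0000

Frequency domain:
(1/6)Σ|X[k]|² = (1/6)(|-2|² + |-1.0000-3.4641i|² + |-8.0000-1.7321i|² + |2|² + |-8.0000+1.7321i|² + |-1.0000+3.4641i|²) = (1/6)·168.0000 = 28.0000

Both sides agree, confirming Parseval's theorem.

Σ|x[n]|² = (1/N)Σ|X[k]|² = 28.0000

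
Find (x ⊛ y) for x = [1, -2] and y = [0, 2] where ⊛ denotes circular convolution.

(x ⊛ y)[n] = Σ(m=0 to 1) x[m] · y[(n-m) mod 2]

Computing each output sample:
(x ⊛ y)[0] = -4
(x ⊛ y)[1] = 2

x ⊛ y = [-4, 2]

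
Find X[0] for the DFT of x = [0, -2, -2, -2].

X[0] = Σ(n=0 to 3) x[n] · ω_4^0 = Σ x[n]
= (0) + (-2) + (-2) + (-2)

X[0] = -6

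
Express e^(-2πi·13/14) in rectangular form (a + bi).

ω_14^13 = e^(-2πi·13/14)
= cos(-2π·13/14) + i·sin(-2π·13/14)
= cos(-26π/14) + i·sin(-26π/14)

ω_14^13 = cos(-26π/14) + i·sin(-26π/14) = 0.9010+0.4339i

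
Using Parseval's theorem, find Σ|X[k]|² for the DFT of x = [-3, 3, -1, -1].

Parseval: Σ|x[n]|² = (1/N)Σ|X[k]|², so Σ|X[k]|² = N·Σ|x[n]|² = 4·20.0000

Σ|X[k]|² = N·Σ|x[n]|² = 4·20.0000 = 80.0000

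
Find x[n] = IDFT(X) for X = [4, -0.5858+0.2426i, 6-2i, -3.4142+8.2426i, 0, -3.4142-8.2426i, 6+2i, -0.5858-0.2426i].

x[n] = (1/8) Σ(k=0 to 7) X[k] · e^(2πikn/8)

Computing each x[n]:
x[0] = 1
x[1] = 0
x[2] = 1
x[3] = -2
x[4] = 3
x[5] = 2
x[6] = -3
x[7] = 2

x = [1, 0, 1, -2, 3, 2, -3, 2]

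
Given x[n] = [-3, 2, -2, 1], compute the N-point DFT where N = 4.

X[k] = Σ(n=0 to 3) x[n] · ω_4^(nk)
where ω_4 = e^(-2πi/4)

Computing each X[k]:
X[0] = -2
X[1] = -1-1i
X[2] = -8
X[3] = -1+1i

X = [-2, -1-1i, -8, -1+1i]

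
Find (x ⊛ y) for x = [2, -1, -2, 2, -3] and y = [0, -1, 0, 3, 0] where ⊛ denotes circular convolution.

(x ⊛ y)[n] = Σ(m=0 to 4) x[m] · y[(n-m) mod 5]

Computing each output sample:
(x ⊛ y)[0] = -3
(x ⊛ y)[1] = 4
(x ⊛ y)[2] = -8
(x ⊛ y)[3] = 8
(x ⊛ y)[4] = -5

x ⊛ y = [-3, 4, -8, 8, -5]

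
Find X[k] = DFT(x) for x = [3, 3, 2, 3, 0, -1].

X[k] = Σ(n=0 to 5) x[n] · ω_6^(nk)
where ω_6 = e^(-2πi/6)

Computing each X[k]:
X[0] = 10
X[1] = -5.1962i
X[2] = 4.0000-1.7321i
X[3] = 0
X[4] = 4.0000+1.7321i
X[5] = 5.1962i

X = [10, -5.1962i, 4.0000-1.7321i, 0, 4.0000+1.7321i, 5.1962i]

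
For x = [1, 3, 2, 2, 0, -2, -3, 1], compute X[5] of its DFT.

X[5] = Σ(n=0 to 7) x[n] · ω_8^(5n) where ω_8 = e^(-2πi/8)
= (1)·ω_8^0 + (3)·ω_8^5 + (2)·ω_8^10 + (2)·ω_8^15 + (0)·ω_8^20 + (-2)·ω_8^25 + (-3)·ω_8^30 + (1)·ω_8^35

X[5] = -1.8284-0.7574i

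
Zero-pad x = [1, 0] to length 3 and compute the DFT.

Original 2-point DFT: [1, 1]
Zero-padded 3-point DFT provides frequency interpolation.

DFT_3([x, 0, ...]) = [1, 1, 1]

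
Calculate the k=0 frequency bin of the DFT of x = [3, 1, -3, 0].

X[0] = Σ(n=0 to 3) x[n] · ω_4^0 = Σ x[n]
= (3) + (1) + (-3) + (0)

X[0] = 1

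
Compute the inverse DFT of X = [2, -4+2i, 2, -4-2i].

x[n] = (1/4) Σ(k=0 to 3) X[k] · e^(2πikn/4)

Computing each x[n]:
x[0] = -1
x[1] = -1
x[2] = 3
x[3] = 1

x = [-1, -1, 3, 1]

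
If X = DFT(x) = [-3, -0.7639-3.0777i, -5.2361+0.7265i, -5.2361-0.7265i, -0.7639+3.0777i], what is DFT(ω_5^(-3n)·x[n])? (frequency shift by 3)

Modulation property: DFT(ω_5^(-3n)·x[n]) = X[(k-3) mod 5], so circularly shift X by 3 positions.

X[k-3] = [-5.2361+0.7265i, -5.2361-0.7265i, -0.7639+3.0777i, -3, -0.7639-3.0777i]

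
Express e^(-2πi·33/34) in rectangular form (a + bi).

ω_34^33 = e^(-2πi·33/34)
= cos(-2π·33/34) + i·sin(-2π·33/34)
= cos(-66π/34) + i·sin(-66π/34)

ω_34^33 = cos(-66π/34) + i·sin(-66π/34) = 0.9830+0.1837i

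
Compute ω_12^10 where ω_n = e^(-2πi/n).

ω_12^10 = e^(-2πi·10/12)
= cos(-2π·10/12) + i·sin(-2π·10/12)
= cos(-20π/12) + i·sin(-20π/12)

ω_12^10 = cos(-20π/12) + i·sin(-20π/12) = 0.5000+0.8660i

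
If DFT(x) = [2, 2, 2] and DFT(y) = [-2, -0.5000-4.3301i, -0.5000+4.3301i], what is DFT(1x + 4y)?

By linearity: DFT(1x + 4y) = 1·DFT(x) + 4·DFT(y)
= 1·[2, 2, 2] + 4·[-2, -0.5000-4.3301i, -0.5000+4.3301i]

Computing element-wise:
Z[0] = 1·(2) + 4·(-2) = -6
Z[1] = 1·(2) + 4·(-0.5000-4.3301i) = -17.3204i
Z[2] = 1·(2) + 4·(-0.5000+4.3301i) = 17.3204i

DFT(1x + 4y) = 1·X + 4·Y = [-6, -17.3204i, 17.3204i]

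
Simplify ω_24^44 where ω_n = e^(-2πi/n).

Since ω_24^24 = 1, powers reduce modulo 24.
44 mod 24 = 20
So ω_24^44 = ω_24^20 = e^(-2πi·20/24)

ω_24^44 = ω_24^20 = 0.5000+0.8660i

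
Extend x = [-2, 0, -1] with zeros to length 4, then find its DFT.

Original 3-point DFT: [-3, -1.5000-0.8660i, -1.5000+0.8660i]
Zero-padded 4-point DFT provides frequency interpolation.

DFT_4([x, 0, ...]) = [-3, -1, -3, -1]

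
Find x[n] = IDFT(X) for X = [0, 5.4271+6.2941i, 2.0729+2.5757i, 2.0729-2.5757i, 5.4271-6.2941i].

x[n] = (1/5) Σ(k=0 to 4) X[k] · e^(2πikn/5)

Computing each x[n]:
x[0] = 3
x[1] = -3
x[2] = -2
x[3] = -1
x[4] = 3

x = [3, -3, -2, -1, 3]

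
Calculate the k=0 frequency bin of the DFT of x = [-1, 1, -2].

X[0] = Σ(n=0 to 2) x[n] · ω_3^0 = Σ x[n]
= (-1) + (1) + (-2)

X[0] = -2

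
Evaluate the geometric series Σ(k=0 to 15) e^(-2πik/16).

Sum of all nth roots of unity equals 0 for n > 1 (geometric series with r ≠ 1).

0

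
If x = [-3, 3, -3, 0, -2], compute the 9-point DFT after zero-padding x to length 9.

Original 5-point DFT: [-5, -0.2639-2.9919i, -4.7361-5.7921i, -4.7361+5.7921i, -0.2639+2.9919i]
Zero-padded 9-point DFT provides frequency interpolation.

DFT_9([x, 0, ...]) = [-5, 0.6566+1.7101i, -1.1921-3.2139i, -2.0000-3.4641i, -8.4645-4.9240i, -8.4645+4.9240i, -2.0000+3.4641i, -1.1921+3.2139i, 0.6566-1.7101i]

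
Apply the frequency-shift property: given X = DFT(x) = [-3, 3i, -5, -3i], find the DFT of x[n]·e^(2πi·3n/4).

Modulation property: DFT(ω_4^(-3n)·x[n]) = X[(k-3) mod 4], so circularly shift X by 3 positions.

X[k-3] = [3i, -5, -3i, -3]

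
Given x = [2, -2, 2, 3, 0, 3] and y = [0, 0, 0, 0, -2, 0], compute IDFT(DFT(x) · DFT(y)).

(x ⊛ y)[n] = Σ(m=0 to 5) x[m] · y[(n-m) mod 6]

Computing each output sample:
(x ⊛ y)[0] = -4
(x ⊛ y)[1] = -6
(x ⊛ y)[2] = 0
(x ⊛ y)[3] = -6
(x ⊛ y)[4] = -4
(x ⊛ y)[5] = 4

x ⊛ y = [-4, -6, 0, -6, -4, 4]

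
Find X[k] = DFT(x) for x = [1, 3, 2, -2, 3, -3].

X[k] = Σ(n=0 to 5) x[n] · ω_6^(nk)
where ω_6 = e^(-2πi/6)

Computing each X[k]:
X[0] = 4
X[1] = 0.5000-4.3301i
X[2] = -3.5000-6.0622i
X[3] = 8
X[4] = -3.5000+6.0622i
X[5] = 0.5000+4.3301i

X = [4, 0.5000-4.3301i, -3.5000-6.0622i, 8, -3.5000+6.0622i, 0.5000+4.3301i]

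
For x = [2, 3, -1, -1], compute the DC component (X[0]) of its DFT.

X[0] = Σ(n=0 to 3) x[n] · ω_4^0 = Σ x[n]
= (2) + (3) + (-1) + (-1)

X[0] = 3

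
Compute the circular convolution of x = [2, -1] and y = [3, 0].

(x ⊛ y)[n] = Σ(m=0 to 1) x[m] · y[(n-m) mod 2]

Computing each output sample:
(x ⊛ y)[0] = 6
(x ⊛ y)[1] = -3

x ⊛ y = [6, -3]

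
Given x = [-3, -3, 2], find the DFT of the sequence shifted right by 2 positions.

Time shift by 2: X_shifted[k] = ω_3^(2k) · X[k]
Shifted x = [-3, 2, -3]

DFT(x[n-2]) = [-4, -2.5000-4.3301i, -2.5000+4.3301i]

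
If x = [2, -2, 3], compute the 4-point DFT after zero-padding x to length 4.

Original 3-point DFT: [3, 1.5000+4.3301i, 1.5000-4.3301i]
Zero-padded 4-point DFT provides frequency interpolation.

DFT_4([x, 0, ...]) = [3, -1+2i, 7, -1-2i]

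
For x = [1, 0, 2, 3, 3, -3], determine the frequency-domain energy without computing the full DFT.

Parseval: Σ|x[n]|² = (1/N)Σ|X[k]|², so Σ|X[k]|² = N·Σ|x[n]|² = 6·32.0000

Σ|X[k]|² = N·Σ|x[n]|² = 6·32.0000 = 192.0000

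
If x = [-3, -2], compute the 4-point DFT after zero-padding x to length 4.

Original 2-point DFT: [-5, -1]
Zero-padded 4-point DFT provides frequency interpolation.

DFT_4([x, 0, ...]) = [-5, -3+2i, -1, -3-2i]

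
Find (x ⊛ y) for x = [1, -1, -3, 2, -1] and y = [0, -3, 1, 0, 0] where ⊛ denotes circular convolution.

(x ⊛ y)[n] = Σ(m=0 to 4) x[m] · y[(n-m) mod 5]

Computing each output sample:
(x ⊛ y)[0] = 5
(x ⊛ y)[1] = -4
(x ⊛ y)[2] = 4
(x ⊛ y)[3] = 8
(x ⊛ y)[4] = -9

x ⊛ y = [5, -4, 4, 8, -9]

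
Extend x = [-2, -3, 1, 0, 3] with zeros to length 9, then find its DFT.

Original 5-point DFT: [-1, -2.8090+5.1186i, -1.6910+4.4778i, -1.6910-4.4778i, -2.8090-5.1186i]
Zero-padded 9-point DFT provides frequency interpolation.

DFT_9([x, 0, ...]) = [-1, -6.9436-0.0825i, -1.1625+4.5408i, -2.5000+0.8660i, 2.1061+4.6233i, 2.1061-4.6233i, -2.5000-0.8660i, -1.1625-4.5408i, -6.9436+0.0825i]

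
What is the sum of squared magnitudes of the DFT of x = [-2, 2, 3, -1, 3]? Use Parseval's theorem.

Parseval: Σ|x[n]|² = (1/N)Σ|X[k]|², so Σ|X[k]|² = N·Σ|x[n]|² = 5·27.0000

Σ|X[k]|² = N·Σ|x[n]|² = 5·27.0000 = 135.0000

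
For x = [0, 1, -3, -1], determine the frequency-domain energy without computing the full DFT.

Parseval: Σ|x[n]|² = (1/N)Σ|X[k]|², so Σ|X[k]|² = N·Σ|x[n]|² = 4·11.0000

Σ|X[k]|² = N·Σ|x[n]|² = 4·11.0000 = 44.0000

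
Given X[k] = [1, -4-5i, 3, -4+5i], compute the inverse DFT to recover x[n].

x[n] = (1/4) Σ(k=0 to 3) X[k] · e^(2πikn/4)

Computing each x[n]:
x[0] = -1
x[1] = 2
x[2] = 3
x[3] = -3

x = [-1, 2, 3, -3]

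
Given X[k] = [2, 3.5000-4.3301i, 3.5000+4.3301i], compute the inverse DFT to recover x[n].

x[n] = (1/3) Σ(k=0 to 2) X[k] · e^(2πikn/3)

Computing each x[n]:
x[0] = 3
x[1] = 2
x[2] = -3

x = [3, 2, -3]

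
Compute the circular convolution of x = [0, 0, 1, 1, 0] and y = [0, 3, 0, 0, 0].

(x ⊛ y)[n] = Σ(m=0 to 4) x[m] · y[(n-m) mod 5]

Computing each output sample:
(x ⊛ y)[0] = 0
(x ⊛ y)[1] = 0
(x ⊛ y)[2] = 0
(x ⊛ y)[3] = 3
(x ⊛ y)[4] = 3

x ⊛ y = [0, 0, 0, 3, 3]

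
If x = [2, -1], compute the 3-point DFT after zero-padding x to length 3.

Original 2-point DFT: [1, 3]
Zero-padded 3-point DFT provides frequency interpolation.

DFT_3([x, 0, ...]) = [1, 2.5000+0.8660i, 2.5000-0.8660i]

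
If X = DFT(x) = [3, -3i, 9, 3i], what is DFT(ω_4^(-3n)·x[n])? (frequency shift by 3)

Modulation property: DFT(ω_4^(-3n)·x[n]) = X[(k-3) mod 4], so circularly shift X by 3 positions.

X[k-3] = [-3i, 9, 3i, 3]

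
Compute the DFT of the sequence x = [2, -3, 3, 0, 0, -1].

X[k] = Σ(n=0 to 5) x[n] · ω_6^(nk)
where ω_6 = e^(-2πi/6)

Computing each X[k]:
X[0] = 1
X[1] = -1.5000-0.8660i
X[2] = 2.5000+4.3301i
X[3] = 9
X[4] = 2.5000-4.3301i
X[5] = -1.5000+0.8660i

X = [1, -1.5000-0.8660i, 2.5000+4.3301i, 9, 2.5000-4.3301i, -1.5000+0.8660i]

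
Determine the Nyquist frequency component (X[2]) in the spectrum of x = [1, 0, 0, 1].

X[2] = Σ(n=0 to 3) x[n] · ω_4^(2n) where ω_4 = e^(-2πi/4)
= (1)·ω_4^0 + (0)·ω_4^2 + (0)·ω_4^4 + (1)·ω_4^6

X[2] = 0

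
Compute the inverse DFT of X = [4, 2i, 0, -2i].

x[n] = (1/4) Σ(k=0 to 3) X[k] · e^(2πikn/4)

Computing each x[n]:
x[0] = 1
x[1] = 0
x[2] = 1
x[3] = 2

x = [1, 0, 1, 2]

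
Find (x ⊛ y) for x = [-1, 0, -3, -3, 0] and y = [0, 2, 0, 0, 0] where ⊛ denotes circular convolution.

(x ⊛ y)[n] = Σ(m=0 to 4) x[m] · y[(n-m) mod 5]

Computing each output sample:
(x ⊛ y)[0] = 0
(x ⊛ y)[1] = -2
(x ⊛ y)[2] = 0
(x ⊛ y)[3] = -6
(x ⊛ y)[4] = -6

x ⊛ y = [0, -2, 0, -6, -6]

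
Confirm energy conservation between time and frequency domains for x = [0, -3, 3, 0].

Time domain:
Σ|x[n]|² = |0|² + |-3|² + |3|² + |0|² = 18.0000

Frequency domain:
(1/4)Σ|X[k]|² = (1/4)(|0|² + |-3+3i|² + |6|² + |-3-3i|²) = (1/4)·72.0000 = 18.0000

Both sides agree, confirming Parseval's theorem.

Σ|x[n]|² = (1/N)Σ|X[k]|² = 18.0000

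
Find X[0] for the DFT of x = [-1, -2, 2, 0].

X[0] = Σ(n=0 to 3) x[n] · ω_4^0 = Σ x[n]
= (-1) + (-2) + (2) + (0)

X[0] = -1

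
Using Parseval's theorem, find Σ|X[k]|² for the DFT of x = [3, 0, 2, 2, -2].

Parseval: Σ|x[n]|² = (1/N)Σ|X[k]|², so Σ|X[k]|² = N·Σ|x[n]|² = 5·21.0000

Σ|X[k]|² = N·Σ|x[n]|² = 5·21.0000 = 105.0000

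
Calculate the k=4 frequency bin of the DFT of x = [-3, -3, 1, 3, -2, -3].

X[4] = Σ(n=0 to 5) x[n] · ω_6^(4n) where ω_6 = e^(-2πi/6)
= (-3)·ω_6^0 + (-3)·ω_6^4 + (1)·ω_6^8 + (3)·ω_6^12 + (-2)·ω_6^16 + (-3)·ω_6^20

X[4] = 3.5000-2.5981i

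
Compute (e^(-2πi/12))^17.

Since ω_12^12 = 1, powers reduce modulo 12.
17 mod 12 = 5
So ω_12^17 = ω_12^5 = e^(-2πi·5/12)

ω_12^17 = ω_12^5 = -0.8660-0.5000i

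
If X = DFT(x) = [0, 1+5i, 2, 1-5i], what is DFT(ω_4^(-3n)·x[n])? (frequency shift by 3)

Modulation property: DFT(ω_4^(-3n)·x[n]) = X[(k-3) mod 4], so circularly shift X by 3 positions.

X[k-3] = [1+5i, 2, 1-5i, 0]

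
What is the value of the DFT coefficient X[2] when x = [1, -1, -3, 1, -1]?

X[2] = Σ(n=0 to 4) x[n] · ω_5^(2n) where ω_5 = e^(-2πi/5)
= (1)·ω_5^0 + (-1)·ω_5^2 + (-3)·ω_5^4 + (1)·ω_5^6 + (-1)·ω_5^8

X[2] = 2.0000-3.8042i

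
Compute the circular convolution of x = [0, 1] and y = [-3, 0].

(x ⊛ y)[n] = Σ(m=0 to 1) x[m] · y[(n-m) mod 2]

Computing each output sample:
(x ⊛ y)[0] = 0
(x ⊛ y)[1] = -3

x ⊛ y = [0, -3]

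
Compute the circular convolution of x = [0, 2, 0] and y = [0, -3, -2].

(x ⊛ y)[n] = Σ(m=0 to 2) x[m] · y[(n-m) mod 3]

Computing each output sample:
(x ⊛ y)[0] = -4
(x ⊛ y)[1] = 0
(x ⊛ y)[2] = -6

x ⊛ y = [-4, 0, -6]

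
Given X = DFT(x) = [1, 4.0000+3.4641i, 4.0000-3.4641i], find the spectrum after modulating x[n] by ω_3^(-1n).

Modulation property: DFT(ω_3^(-1n)·x[n]) = X[(k-1) mod 3], so circularly shift X by 1 positions.

X[k-1] = [4.0000-3.4641i, 1, 4.0000+3.4641i]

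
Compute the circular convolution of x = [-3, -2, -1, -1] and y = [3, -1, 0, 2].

(x ⊛ y)[n] = Σ(m=0 to 3) x[m] · y[(n-m) mod 4]

Computing each output sample:
(x ⊛ y)[0] = -12
(x ⊛ y)[1] = -5
(x ⊛ y)[2] = -3
(x ⊛ y)[3] = -8

x ⊛ y = [-12, -5, -3, -8]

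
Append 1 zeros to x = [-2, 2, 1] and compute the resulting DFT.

Original 3-point DFT: [1, -3.5000-0.8660i, -3.5000+0.8660i]
Zero-padded 4-point DFT provides frequency interpolation.

DFT_4([x, 0, ...]) = [1, -3-2i, -3, -3+2i]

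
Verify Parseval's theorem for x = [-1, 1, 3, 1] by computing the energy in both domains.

Time domain:
Σ|x[n]|² = |-1|² + |1|² + |3|² + |1|² = 12.0000

Frequency domain:
(1/4)Σ|X[k]|² = (1/4)(|4|² + |-4|² + |0|² + |-4|²) = (1/4)·48.0000 = 12.0000

Both sides agree, confirming Parseval's theorem.

Σ|x[n]|² = (1/N)Σ|X[k]|² = 12.0000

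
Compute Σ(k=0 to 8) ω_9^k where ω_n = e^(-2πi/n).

Sum of all nth roots of unity equals 0 for n > 1 (geometric series with r ≠ 1).

0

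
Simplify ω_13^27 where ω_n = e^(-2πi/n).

Since ω_13^13 = 1, powers reduce modulo 13.
27 mod 13 = 1
So ω_13^27 = ω_13^1 = e^(-2πi·1/13)

ω_13^27 = ω_13^1 = 0.8855-0.4647i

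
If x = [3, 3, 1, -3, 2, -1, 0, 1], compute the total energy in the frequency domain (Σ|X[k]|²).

Parseval: Σ|x[n]|² = (1/N)Σ|X[k]|², so Σ|X[k]|² = N·Σ|x[n]|² = 8·34.0000

Σ|X[k]|² = N·Σ|x[n]|² = 8·34.0000 = 272.0000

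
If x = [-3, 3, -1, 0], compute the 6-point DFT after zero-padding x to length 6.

Original 4-point DFT: [-1, -2-3i, -7, -2+3i]
Zero-padded 6-point DFT provides frequency interpolation.

DFT_6([x, 0, ...]) = [-1, -1.0000-1.7321i, -4.0000-3.4641i, -7, -4.0000+3.4641i, -1.0000+1.7321i]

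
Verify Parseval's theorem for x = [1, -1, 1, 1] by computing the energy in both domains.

Time domain:
Σ|x[n]|² = |1|² + |-1|² + |1|² + |1|² = 4.0000

Frequency domain:
(1/4)Σ|X[k]|² = (1/4)(|2|² + |2i|² + |2|² + |-2i|²) = (1/4)·16.0000 = 4.0000

Both sides agree, confirming Parseval's theorem.

Σ|x[n]|² = (1/N)Σ|X[k]|² = 4.0000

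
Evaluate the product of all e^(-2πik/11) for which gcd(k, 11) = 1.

The primitive 11th roots of unity are ω_11^k for k coprime to 11: k ∈ {1, 2, 3, 4, 5, 6, 7, 8, 9, 10}
Their product equals the constant term of the cyclotomic polynomial Φ_11(x) up to sign.
For n ≥ 3, the product of all primitive nth roots of unity is 1. (For n=1 it is 1; for n=2 it is -1.)

1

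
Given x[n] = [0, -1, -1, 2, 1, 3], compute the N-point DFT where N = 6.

X[k] = Σ(n=0 to 5) x[n] · ω_6^(nk)
where ω_6 = e^(-2πi/6)

Computing each X[k]:
X[0] = 4
X[1] = -1.0000+5.1962i
X[2] = 1.0000+1.7321i
X[3] = -4
X[4] = 1.0000-1.7321i
X[5] = -1.0000-5.1962i

X = [4, -1.0000+5.1962i, 1.0000+1.7321i, -4, 1.0000-1.7321i, -1.0000-5.1962i]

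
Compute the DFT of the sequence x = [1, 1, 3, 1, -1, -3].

X[k] = Σ(n=0 to 5) x[n] · ω_6^(nk)
where ω_6 = e^(-2πi/6)

Computing each X[k]:
X[0] = 2
X[1] = -2.0000-6.9282i
X[2] = 2
X[3] = 4
X[4] = 2
X[5] = -2.0000+6.9282i

X = [2, -2.0000-6.9282i, 2, 4, 2, -2.0000+6.9282i]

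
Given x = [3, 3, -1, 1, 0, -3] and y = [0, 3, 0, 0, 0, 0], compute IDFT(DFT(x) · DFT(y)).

(x ⊛ y)[n] = Σ(m=0 to 5) x[m] · y[(n-m) mod 6]

Computing each output sample:
(x ⊛ y)[0] = -9
(x ⊛ y)[1] = 9
(x ⊛ y)[2] = 9
(x ⊛ y)[3] = -3
(x ⊛ y)[4] = 3
(x ⊛ y)[5] = 0

x ⊛ y = [-9, 9, 9, -3, 3, 0]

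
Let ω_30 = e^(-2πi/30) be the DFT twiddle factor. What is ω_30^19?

ω_30^19 = e^(-2πi·19/30)
= cos(-2π·19/30) + i·sin(-2π·19/30)
= cos(-38π/30) + i·sin(-38π/30)

ω_30^19 = cos(-38π/30) + i·sin(-38π/30) = -0.6691+0.7431i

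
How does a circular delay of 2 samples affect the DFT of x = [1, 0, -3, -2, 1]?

Time shift by 2: X_shifted[k] = ω_5^(2k) · X[k]
Shifted x = [-2, 1, 1, 0, -3]

DFT(x[n-2]) = [-3, -3.4271-4.3920i, -0.0729-1.4001i, -0.0729+1.4001i, -3.4271+4.3920i]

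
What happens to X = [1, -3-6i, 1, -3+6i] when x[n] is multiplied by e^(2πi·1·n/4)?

Modulation property: DFT(ω_4^(-1n)·x[n]) = X[(k-1) mod 4], so circularly shift X by 1 positions.

X[k-1] = [-3+6i, 1, -3-6i, 1]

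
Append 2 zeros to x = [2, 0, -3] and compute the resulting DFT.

Original 3-point DFT: [-1, 3.5000-2.5981i, 3.5000+2.5981i]
Zero-padded 5-point DFT provides frequency interpolation.

DFT_5([x, 0, ...]) = [-1, 4.4271+1.7634i, 1.0729-2.8532i, 1.0729+2.8532i, 4.4271-1.7634i]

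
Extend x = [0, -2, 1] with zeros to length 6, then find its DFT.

Original 3-point DFT: [-1, 0.5000+2.5981i, 0.5000-2.5981i]
Zero-padded 6-point DFT provides frequency interpolation.

DFT_6([x, 0, ...]) = [-1, -1.5000+0.8660i, 0.5000+2.5981i, 3, 0.5000-2.5981i, -1.5000-0.8660i]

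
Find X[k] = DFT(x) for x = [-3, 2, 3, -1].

X[k] = Σ(n=0 to 3) x[n] · ω_4^(nk)
where ω_4 = e^(-2πi/4)

Computing each X[k]:
X[0] = 1
X[1] = -6-3i
X[2] = -1
X[3] = -6+3i

X = [1, -6-3i, -1, -6+3i]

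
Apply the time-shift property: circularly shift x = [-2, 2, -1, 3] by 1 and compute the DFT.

Time shift by 1: X_shifted[k] = ω_4^(1k) · X[k]
Shifted x = [3, -2, 2, -1]

DFT(x[n-1]) = [2, 1+1i, 8, 1-1i]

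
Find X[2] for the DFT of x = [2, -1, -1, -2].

X[2] = Σ(n=0 to 3) x[n] · ω_4^(2n) where ω_4 = e^(-2πi/4)
= (2)·ω_4^0 + (-1)·ω_4^2 + (-1)·ω_4^4 + (-2)·ω_4^6

X[2] = 4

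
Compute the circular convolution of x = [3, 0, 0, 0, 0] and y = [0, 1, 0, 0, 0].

(x ⊛ y)[n] = Σ(m=0 to 4) x[m] · y[(n-m) mod 5]

Computing each output sample:
(x ⊛ y)[0] = 0
(x ⊛ y)[1] = 3
(x ⊛ y)[2] = 0
(x ⊛ y)[3] = 0
(x ⊛ y)[4] = 0

x ⊛ y = [0, 3, 0, 0, 0]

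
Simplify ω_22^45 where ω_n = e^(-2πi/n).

Since ω_22^22 = 1, powers reduce modulo 22.
45 mod 22 = 1
So ω_22^45 = ω_22^1 = e^(-2πi·1/22)

ω_22^45 = ω_22^1 = 0.9595-0.2817i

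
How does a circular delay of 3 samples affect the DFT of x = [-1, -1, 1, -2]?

Time shift by 3: X_shifted[k] = ω_4^(3k) · X[k]
Shifted x = [-1, 1, -2, -1]

DFT(x[n-3]) = [-3, 1-2i, -3, 1+2i]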